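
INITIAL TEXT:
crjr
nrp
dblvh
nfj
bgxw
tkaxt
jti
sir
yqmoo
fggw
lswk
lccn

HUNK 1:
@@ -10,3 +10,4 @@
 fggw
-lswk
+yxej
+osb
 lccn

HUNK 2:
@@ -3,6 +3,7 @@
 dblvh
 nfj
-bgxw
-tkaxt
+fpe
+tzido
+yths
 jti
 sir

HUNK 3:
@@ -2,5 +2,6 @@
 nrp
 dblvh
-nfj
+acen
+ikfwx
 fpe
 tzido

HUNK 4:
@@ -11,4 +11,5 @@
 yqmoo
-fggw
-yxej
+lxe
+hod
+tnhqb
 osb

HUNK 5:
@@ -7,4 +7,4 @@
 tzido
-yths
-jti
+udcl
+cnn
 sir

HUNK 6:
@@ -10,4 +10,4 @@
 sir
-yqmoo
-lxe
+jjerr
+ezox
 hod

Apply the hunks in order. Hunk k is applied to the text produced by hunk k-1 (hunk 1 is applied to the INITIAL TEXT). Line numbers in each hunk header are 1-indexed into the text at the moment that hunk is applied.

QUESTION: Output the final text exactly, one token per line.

Answer: crjr
nrp
dblvh
acen
ikfwx
fpe
tzido
udcl
cnn
sir
jjerr
ezox
hod
tnhqb
osb
lccn

Derivation:
Hunk 1: at line 10 remove [lswk] add [yxej,osb] -> 13 lines: crjr nrp dblvh nfj bgxw tkaxt jti sir yqmoo fggw yxej osb lccn
Hunk 2: at line 3 remove [bgxw,tkaxt] add [fpe,tzido,yths] -> 14 lines: crjr nrp dblvh nfj fpe tzido yths jti sir yqmoo fggw yxej osb lccn
Hunk 3: at line 2 remove [nfj] add [acen,ikfwx] -> 15 lines: crjr nrp dblvh acen ikfwx fpe tzido yths jti sir yqmoo fggw yxej osb lccn
Hunk 4: at line 11 remove [fggw,yxej] add [lxe,hod,tnhqb] -> 16 lines: crjr nrp dblvh acen ikfwx fpe tzido yths jti sir yqmoo lxe hod tnhqb osb lccn
Hunk 5: at line 7 remove [yths,jti] add [udcl,cnn] -> 16 lines: crjr nrp dblvh acen ikfwx fpe tzido udcl cnn sir yqmoo lxe hod tnhqb osb lccn
Hunk 6: at line 10 remove [yqmoo,lxe] add [jjerr,ezox] -> 16 lines: crjr nrp dblvh acen ikfwx fpe tzido udcl cnn sir jjerr ezox hod tnhqb osb lccn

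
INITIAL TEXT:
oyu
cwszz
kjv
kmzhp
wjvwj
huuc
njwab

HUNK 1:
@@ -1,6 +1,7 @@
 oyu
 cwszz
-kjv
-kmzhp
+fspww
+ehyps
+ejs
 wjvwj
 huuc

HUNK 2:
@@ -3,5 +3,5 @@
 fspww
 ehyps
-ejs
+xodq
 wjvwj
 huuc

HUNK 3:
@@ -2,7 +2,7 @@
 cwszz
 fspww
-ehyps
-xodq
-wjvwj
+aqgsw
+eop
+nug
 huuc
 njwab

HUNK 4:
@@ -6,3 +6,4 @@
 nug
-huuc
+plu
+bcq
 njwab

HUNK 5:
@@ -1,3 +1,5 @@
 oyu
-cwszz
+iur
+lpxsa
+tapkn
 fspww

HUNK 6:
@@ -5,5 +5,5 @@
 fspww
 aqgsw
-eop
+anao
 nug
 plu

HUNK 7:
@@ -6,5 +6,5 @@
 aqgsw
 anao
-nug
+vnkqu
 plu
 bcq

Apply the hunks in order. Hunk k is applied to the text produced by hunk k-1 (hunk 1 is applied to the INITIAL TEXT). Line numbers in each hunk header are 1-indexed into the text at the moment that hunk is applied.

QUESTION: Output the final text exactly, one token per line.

Hunk 1: at line 1 remove [kjv,kmzhp] add [fspww,ehyps,ejs] -> 8 lines: oyu cwszz fspww ehyps ejs wjvwj huuc njwab
Hunk 2: at line 3 remove [ejs] add [xodq] -> 8 lines: oyu cwszz fspww ehyps xodq wjvwj huuc njwab
Hunk 3: at line 2 remove [ehyps,xodq,wjvwj] add [aqgsw,eop,nug] -> 8 lines: oyu cwszz fspww aqgsw eop nug huuc njwab
Hunk 4: at line 6 remove [huuc] add [plu,bcq] -> 9 lines: oyu cwszz fspww aqgsw eop nug plu bcq njwab
Hunk 5: at line 1 remove [cwszz] add [iur,lpxsa,tapkn] -> 11 lines: oyu iur lpxsa tapkn fspww aqgsw eop nug plu bcq njwab
Hunk 6: at line 5 remove [eop] add [anao] -> 11 lines: oyu iur lpxsa tapkn fspww aqgsw anao nug plu bcq njwab
Hunk 7: at line 6 remove [nug] add [vnkqu] -> 11 lines: oyu iur lpxsa tapkn fspww aqgsw anao vnkqu plu bcq njwab

Answer: oyu
iur
lpxsa
tapkn
fspww
aqgsw
anao
vnkqu
plu
bcq
njwab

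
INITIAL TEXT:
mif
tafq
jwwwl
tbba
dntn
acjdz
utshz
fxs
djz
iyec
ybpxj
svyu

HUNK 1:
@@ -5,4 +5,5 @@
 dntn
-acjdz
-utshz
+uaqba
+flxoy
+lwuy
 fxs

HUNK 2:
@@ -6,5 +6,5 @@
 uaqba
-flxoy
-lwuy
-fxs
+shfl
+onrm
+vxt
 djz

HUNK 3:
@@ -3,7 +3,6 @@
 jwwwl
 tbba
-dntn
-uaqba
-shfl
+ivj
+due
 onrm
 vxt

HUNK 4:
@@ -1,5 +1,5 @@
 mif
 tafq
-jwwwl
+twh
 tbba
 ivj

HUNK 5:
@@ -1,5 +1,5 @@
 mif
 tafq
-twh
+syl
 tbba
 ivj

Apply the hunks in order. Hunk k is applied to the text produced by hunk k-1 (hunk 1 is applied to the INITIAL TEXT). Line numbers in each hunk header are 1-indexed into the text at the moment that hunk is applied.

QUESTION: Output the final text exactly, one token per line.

Hunk 1: at line 5 remove [acjdz,utshz] add [uaqba,flxoy,lwuy] -> 13 lines: mif tafq jwwwl tbba dntn uaqba flxoy lwuy fxs djz iyec ybpxj svyu
Hunk 2: at line 6 remove [flxoy,lwuy,fxs] add [shfl,onrm,vxt] -> 13 lines: mif tafq jwwwl tbba dntn uaqba shfl onrm vxt djz iyec ybpxj svyu
Hunk 3: at line 3 remove [dntn,uaqba,shfl] add [ivj,due] -> 12 lines: mif tafq jwwwl tbba ivj due onrm vxt djz iyec ybpxj svyu
Hunk 4: at line 1 remove [jwwwl] add [twh] -> 12 lines: mif tafq twh tbba ivj due onrm vxt djz iyec ybpxj svyu
Hunk 5: at line 1 remove [twh] add [syl] -> 12 lines: mif tafq syl tbba ivj due onrm vxt djz iyec ybpxj svyu

Answer: mif
tafq
syl
tbba
ivj
due
onrm
vxt
djz
iyec
ybpxj
svyu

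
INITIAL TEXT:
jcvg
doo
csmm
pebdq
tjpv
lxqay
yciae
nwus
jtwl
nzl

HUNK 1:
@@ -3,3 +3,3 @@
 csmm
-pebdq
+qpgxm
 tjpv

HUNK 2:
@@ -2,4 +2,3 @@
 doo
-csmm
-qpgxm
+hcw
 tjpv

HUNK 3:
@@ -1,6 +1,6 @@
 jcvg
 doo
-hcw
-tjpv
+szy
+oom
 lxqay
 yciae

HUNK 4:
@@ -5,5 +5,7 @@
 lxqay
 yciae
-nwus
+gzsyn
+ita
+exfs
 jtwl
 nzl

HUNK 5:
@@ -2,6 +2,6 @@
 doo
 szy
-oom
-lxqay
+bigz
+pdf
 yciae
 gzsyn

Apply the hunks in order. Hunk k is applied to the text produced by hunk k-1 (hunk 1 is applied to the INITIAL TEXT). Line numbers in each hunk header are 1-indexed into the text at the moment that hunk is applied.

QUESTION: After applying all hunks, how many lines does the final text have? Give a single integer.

Answer: 11

Derivation:
Hunk 1: at line 3 remove [pebdq] add [qpgxm] -> 10 lines: jcvg doo csmm qpgxm tjpv lxqay yciae nwus jtwl nzl
Hunk 2: at line 2 remove [csmm,qpgxm] add [hcw] -> 9 lines: jcvg doo hcw tjpv lxqay yciae nwus jtwl nzl
Hunk 3: at line 1 remove [hcw,tjpv] add [szy,oom] -> 9 lines: jcvg doo szy oom lxqay yciae nwus jtwl nzl
Hunk 4: at line 5 remove [nwus] add [gzsyn,ita,exfs] -> 11 lines: jcvg doo szy oom lxqay yciae gzsyn ita exfs jtwl nzl
Hunk 5: at line 2 remove [oom,lxqay] add [bigz,pdf] -> 11 lines: jcvg doo szy bigz pdf yciae gzsyn ita exfs jtwl nzl
Final line count: 11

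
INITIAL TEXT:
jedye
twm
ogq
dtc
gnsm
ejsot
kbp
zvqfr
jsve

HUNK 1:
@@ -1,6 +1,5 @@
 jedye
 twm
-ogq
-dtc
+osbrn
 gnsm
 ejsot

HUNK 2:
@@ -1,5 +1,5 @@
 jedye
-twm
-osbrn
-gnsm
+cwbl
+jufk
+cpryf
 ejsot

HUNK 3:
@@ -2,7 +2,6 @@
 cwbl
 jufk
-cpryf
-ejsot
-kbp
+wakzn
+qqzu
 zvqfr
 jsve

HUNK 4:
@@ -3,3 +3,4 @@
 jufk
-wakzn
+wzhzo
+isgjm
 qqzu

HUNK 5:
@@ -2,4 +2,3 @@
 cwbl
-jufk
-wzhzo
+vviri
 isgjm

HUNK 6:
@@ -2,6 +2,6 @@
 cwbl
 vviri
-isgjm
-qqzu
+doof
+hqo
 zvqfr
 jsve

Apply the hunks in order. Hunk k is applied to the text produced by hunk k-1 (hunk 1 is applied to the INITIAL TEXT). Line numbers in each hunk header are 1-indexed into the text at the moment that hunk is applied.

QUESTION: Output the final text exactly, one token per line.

Hunk 1: at line 1 remove [ogq,dtc] add [osbrn] -> 8 lines: jedye twm osbrn gnsm ejsot kbp zvqfr jsve
Hunk 2: at line 1 remove [twm,osbrn,gnsm] add [cwbl,jufk,cpryf] -> 8 lines: jedye cwbl jufk cpryf ejsot kbp zvqfr jsve
Hunk 3: at line 2 remove [cpryf,ejsot,kbp] add [wakzn,qqzu] -> 7 lines: jedye cwbl jufk wakzn qqzu zvqfr jsve
Hunk 4: at line 3 remove [wakzn] add [wzhzo,isgjm] -> 8 lines: jedye cwbl jufk wzhzo isgjm qqzu zvqfr jsve
Hunk 5: at line 2 remove [jufk,wzhzo] add [vviri] -> 7 lines: jedye cwbl vviri isgjm qqzu zvqfr jsve
Hunk 6: at line 2 remove [isgjm,qqzu] add [doof,hqo] -> 7 lines: jedye cwbl vviri doof hqo zvqfr jsve

Answer: jedye
cwbl
vviri
doof
hqo
zvqfr
jsve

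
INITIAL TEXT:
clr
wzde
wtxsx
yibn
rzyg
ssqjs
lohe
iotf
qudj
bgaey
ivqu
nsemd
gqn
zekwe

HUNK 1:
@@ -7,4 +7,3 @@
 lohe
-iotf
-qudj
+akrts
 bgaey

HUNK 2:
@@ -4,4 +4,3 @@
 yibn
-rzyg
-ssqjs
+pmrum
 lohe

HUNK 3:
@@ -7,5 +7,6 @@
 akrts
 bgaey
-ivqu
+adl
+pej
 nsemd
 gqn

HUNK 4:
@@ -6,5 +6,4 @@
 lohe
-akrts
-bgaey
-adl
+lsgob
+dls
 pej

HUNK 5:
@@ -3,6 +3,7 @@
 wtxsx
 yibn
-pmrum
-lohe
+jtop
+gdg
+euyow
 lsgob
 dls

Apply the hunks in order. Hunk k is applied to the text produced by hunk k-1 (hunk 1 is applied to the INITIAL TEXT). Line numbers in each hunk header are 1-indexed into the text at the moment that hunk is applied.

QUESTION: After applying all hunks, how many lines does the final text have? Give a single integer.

Answer: 13

Derivation:
Hunk 1: at line 7 remove [iotf,qudj] add [akrts] -> 13 lines: clr wzde wtxsx yibn rzyg ssqjs lohe akrts bgaey ivqu nsemd gqn zekwe
Hunk 2: at line 4 remove [rzyg,ssqjs] add [pmrum] -> 12 lines: clr wzde wtxsx yibn pmrum lohe akrts bgaey ivqu nsemd gqn zekwe
Hunk 3: at line 7 remove [ivqu] add [adl,pej] -> 13 lines: clr wzde wtxsx yibn pmrum lohe akrts bgaey adl pej nsemd gqn zekwe
Hunk 4: at line 6 remove [akrts,bgaey,adl] add [lsgob,dls] -> 12 lines: clr wzde wtxsx yibn pmrum lohe lsgob dls pej nsemd gqn zekwe
Hunk 5: at line 3 remove [pmrum,lohe] add [jtop,gdg,euyow] -> 13 lines: clr wzde wtxsx yibn jtop gdg euyow lsgob dls pej nsemd gqn zekwe
Final line count: 13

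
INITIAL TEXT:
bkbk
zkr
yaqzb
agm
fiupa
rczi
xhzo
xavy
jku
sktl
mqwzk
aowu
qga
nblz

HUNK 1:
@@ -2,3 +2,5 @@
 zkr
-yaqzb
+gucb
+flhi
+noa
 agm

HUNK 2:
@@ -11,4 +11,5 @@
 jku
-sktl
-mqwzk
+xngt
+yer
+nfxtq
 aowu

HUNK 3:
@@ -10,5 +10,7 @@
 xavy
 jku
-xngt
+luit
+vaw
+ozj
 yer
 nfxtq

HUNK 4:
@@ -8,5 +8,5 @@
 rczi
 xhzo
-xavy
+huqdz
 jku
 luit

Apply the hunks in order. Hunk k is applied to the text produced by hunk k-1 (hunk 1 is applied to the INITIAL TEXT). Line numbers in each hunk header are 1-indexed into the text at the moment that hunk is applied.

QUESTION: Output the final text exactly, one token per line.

Hunk 1: at line 2 remove [yaqzb] add [gucb,flhi,noa] -> 16 lines: bkbk zkr gucb flhi noa agm fiupa rczi xhzo xavy jku sktl mqwzk aowu qga nblz
Hunk 2: at line 11 remove [sktl,mqwzk] add [xngt,yer,nfxtq] -> 17 lines: bkbk zkr gucb flhi noa agm fiupa rczi xhzo xavy jku xngt yer nfxtq aowu qga nblz
Hunk 3: at line 10 remove [xngt] add [luit,vaw,ozj] -> 19 lines: bkbk zkr gucb flhi noa agm fiupa rczi xhzo xavy jku luit vaw ozj yer nfxtq aowu qga nblz
Hunk 4: at line 8 remove [xavy] add [huqdz] -> 19 lines: bkbk zkr gucb flhi noa agm fiupa rczi xhzo huqdz jku luit vaw ozj yer nfxtq aowu qga nblz

Answer: bkbk
zkr
gucb
flhi
noa
agm
fiupa
rczi
xhzo
huqdz
jku
luit
vaw
ozj
yer
nfxtq
aowu
qga
nblz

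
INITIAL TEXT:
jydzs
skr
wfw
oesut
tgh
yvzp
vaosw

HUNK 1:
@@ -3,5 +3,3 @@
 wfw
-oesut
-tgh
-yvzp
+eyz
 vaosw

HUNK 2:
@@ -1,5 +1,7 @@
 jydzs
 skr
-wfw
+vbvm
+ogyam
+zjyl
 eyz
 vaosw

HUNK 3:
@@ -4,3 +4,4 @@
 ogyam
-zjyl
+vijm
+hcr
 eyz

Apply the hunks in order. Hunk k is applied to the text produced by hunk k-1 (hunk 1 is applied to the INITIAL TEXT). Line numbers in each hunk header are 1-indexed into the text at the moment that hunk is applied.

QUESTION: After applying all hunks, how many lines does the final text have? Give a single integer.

Answer: 8

Derivation:
Hunk 1: at line 3 remove [oesut,tgh,yvzp] add [eyz] -> 5 lines: jydzs skr wfw eyz vaosw
Hunk 2: at line 1 remove [wfw] add [vbvm,ogyam,zjyl] -> 7 lines: jydzs skr vbvm ogyam zjyl eyz vaosw
Hunk 3: at line 4 remove [zjyl] add [vijm,hcr] -> 8 lines: jydzs skr vbvm ogyam vijm hcr eyz vaosw
Final line count: 8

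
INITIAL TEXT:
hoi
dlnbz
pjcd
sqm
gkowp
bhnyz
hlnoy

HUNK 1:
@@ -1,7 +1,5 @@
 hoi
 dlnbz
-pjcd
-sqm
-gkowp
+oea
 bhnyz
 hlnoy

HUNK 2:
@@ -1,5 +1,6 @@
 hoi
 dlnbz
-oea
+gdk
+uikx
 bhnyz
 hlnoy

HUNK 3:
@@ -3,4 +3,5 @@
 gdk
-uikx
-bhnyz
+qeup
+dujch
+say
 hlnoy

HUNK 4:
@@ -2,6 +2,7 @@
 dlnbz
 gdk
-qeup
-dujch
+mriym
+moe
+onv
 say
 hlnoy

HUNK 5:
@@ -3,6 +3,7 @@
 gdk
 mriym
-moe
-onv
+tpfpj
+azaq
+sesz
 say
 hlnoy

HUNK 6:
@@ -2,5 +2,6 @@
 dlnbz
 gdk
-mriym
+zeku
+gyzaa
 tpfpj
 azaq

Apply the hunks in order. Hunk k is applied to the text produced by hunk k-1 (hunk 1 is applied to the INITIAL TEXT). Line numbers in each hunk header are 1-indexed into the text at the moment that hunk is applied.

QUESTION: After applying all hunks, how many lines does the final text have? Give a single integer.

Hunk 1: at line 1 remove [pjcd,sqm,gkowp] add [oea] -> 5 lines: hoi dlnbz oea bhnyz hlnoy
Hunk 2: at line 1 remove [oea] add [gdk,uikx] -> 6 lines: hoi dlnbz gdk uikx bhnyz hlnoy
Hunk 3: at line 3 remove [uikx,bhnyz] add [qeup,dujch,say] -> 7 lines: hoi dlnbz gdk qeup dujch say hlnoy
Hunk 4: at line 2 remove [qeup,dujch] add [mriym,moe,onv] -> 8 lines: hoi dlnbz gdk mriym moe onv say hlnoy
Hunk 5: at line 3 remove [moe,onv] add [tpfpj,azaq,sesz] -> 9 lines: hoi dlnbz gdk mriym tpfpj azaq sesz say hlnoy
Hunk 6: at line 2 remove [mriym] add [zeku,gyzaa] -> 10 lines: hoi dlnbz gdk zeku gyzaa tpfpj azaq sesz say hlnoy
Final line count: 10

Answer: 10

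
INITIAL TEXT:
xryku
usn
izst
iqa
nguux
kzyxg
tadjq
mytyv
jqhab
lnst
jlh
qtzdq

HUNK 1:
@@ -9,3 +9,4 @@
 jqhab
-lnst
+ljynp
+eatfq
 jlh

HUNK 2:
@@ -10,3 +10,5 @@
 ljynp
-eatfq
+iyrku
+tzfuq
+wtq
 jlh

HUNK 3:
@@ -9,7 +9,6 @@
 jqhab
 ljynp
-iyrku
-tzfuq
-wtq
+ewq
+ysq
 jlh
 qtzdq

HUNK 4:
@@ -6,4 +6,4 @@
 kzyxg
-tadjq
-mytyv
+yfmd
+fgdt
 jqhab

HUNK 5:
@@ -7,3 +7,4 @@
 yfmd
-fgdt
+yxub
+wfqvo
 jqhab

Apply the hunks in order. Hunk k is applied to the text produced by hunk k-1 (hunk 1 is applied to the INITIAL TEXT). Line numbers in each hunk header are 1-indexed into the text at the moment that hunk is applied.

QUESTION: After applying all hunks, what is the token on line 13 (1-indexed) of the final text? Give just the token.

Answer: ysq

Derivation:
Hunk 1: at line 9 remove [lnst] add [ljynp,eatfq] -> 13 lines: xryku usn izst iqa nguux kzyxg tadjq mytyv jqhab ljynp eatfq jlh qtzdq
Hunk 2: at line 10 remove [eatfq] add [iyrku,tzfuq,wtq] -> 15 lines: xryku usn izst iqa nguux kzyxg tadjq mytyv jqhab ljynp iyrku tzfuq wtq jlh qtzdq
Hunk 3: at line 9 remove [iyrku,tzfuq,wtq] add [ewq,ysq] -> 14 lines: xryku usn izst iqa nguux kzyxg tadjq mytyv jqhab ljynp ewq ysq jlh qtzdq
Hunk 4: at line 6 remove [tadjq,mytyv] add [yfmd,fgdt] -> 14 lines: xryku usn izst iqa nguux kzyxg yfmd fgdt jqhab ljynp ewq ysq jlh qtzdq
Hunk 5: at line 7 remove [fgdt] add [yxub,wfqvo] -> 15 lines: xryku usn izst iqa nguux kzyxg yfmd yxub wfqvo jqhab ljynp ewq ysq jlh qtzdq
Final line 13: ysq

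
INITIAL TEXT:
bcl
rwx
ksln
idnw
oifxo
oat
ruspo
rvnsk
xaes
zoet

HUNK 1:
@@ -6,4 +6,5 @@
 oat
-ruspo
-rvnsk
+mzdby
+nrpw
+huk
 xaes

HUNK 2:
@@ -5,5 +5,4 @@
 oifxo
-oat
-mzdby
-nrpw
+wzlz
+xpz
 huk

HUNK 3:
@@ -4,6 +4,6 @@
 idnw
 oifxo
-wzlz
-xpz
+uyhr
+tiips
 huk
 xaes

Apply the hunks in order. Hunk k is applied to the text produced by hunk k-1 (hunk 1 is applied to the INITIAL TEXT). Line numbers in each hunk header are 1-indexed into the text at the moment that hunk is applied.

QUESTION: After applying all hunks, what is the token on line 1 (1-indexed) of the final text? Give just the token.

Hunk 1: at line 6 remove [ruspo,rvnsk] add [mzdby,nrpw,huk] -> 11 lines: bcl rwx ksln idnw oifxo oat mzdby nrpw huk xaes zoet
Hunk 2: at line 5 remove [oat,mzdby,nrpw] add [wzlz,xpz] -> 10 lines: bcl rwx ksln idnw oifxo wzlz xpz huk xaes zoet
Hunk 3: at line 4 remove [wzlz,xpz] add [uyhr,tiips] -> 10 lines: bcl rwx ksln idnw oifxo uyhr tiips huk xaes zoet
Final line 1: bcl

Answer: bcl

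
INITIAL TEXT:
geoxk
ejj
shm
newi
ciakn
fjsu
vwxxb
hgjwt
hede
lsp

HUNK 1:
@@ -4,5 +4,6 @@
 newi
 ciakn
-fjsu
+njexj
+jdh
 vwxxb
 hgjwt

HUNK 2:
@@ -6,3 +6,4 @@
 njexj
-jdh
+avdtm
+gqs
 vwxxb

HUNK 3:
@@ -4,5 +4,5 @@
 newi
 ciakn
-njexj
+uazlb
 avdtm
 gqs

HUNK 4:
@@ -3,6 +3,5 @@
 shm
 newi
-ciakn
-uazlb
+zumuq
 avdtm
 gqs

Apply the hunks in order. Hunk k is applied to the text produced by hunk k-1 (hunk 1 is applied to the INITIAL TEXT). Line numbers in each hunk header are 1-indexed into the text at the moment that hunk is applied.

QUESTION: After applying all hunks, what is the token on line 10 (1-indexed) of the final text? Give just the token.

Answer: hede

Derivation:
Hunk 1: at line 4 remove [fjsu] add [njexj,jdh] -> 11 lines: geoxk ejj shm newi ciakn njexj jdh vwxxb hgjwt hede lsp
Hunk 2: at line 6 remove [jdh] add [avdtm,gqs] -> 12 lines: geoxk ejj shm newi ciakn njexj avdtm gqs vwxxb hgjwt hede lsp
Hunk 3: at line 4 remove [njexj] add [uazlb] -> 12 lines: geoxk ejj shm newi ciakn uazlb avdtm gqs vwxxb hgjwt hede lsp
Hunk 4: at line 3 remove [ciakn,uazlb] add [zumuq] -> 11 lines: geoxk ejj shm newi zumuq avdtm gqs vwxxb hgjwt hede lsp
Final line 10: hede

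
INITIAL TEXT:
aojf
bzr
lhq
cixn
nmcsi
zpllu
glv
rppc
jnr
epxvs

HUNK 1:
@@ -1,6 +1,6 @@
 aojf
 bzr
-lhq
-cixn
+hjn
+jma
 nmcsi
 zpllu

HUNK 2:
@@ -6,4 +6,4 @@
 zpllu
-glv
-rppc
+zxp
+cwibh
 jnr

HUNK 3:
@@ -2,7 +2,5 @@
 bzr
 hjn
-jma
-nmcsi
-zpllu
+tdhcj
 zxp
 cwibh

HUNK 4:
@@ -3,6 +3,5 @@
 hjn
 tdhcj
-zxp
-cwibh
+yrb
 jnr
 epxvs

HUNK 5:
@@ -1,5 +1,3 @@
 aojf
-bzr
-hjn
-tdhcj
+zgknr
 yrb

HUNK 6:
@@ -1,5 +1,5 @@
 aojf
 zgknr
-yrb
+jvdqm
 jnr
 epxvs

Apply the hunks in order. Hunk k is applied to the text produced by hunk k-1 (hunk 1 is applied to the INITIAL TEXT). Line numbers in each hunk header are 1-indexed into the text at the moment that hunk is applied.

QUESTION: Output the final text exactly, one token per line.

Answer: aojf
zgknr
jvdqm
jnr
epxvs

Derivation:
Hunk 1: at line 1 remove [lhq,cixn] add [hjn,jma] -> 10 lines: aojf bzr hjn jma nmcsi zpllu glv rppc jnr epxvs
Hunk 2: at line 6 remove [glv,rppc] add [zxp,cwibh] -> 10 lines: aojf bzr hjn jma nmcsi zpllu zxp cwibh jnr epxvs
Hunk 3: at line 2 remove [jma,nmcsi,zpllu] add [tdhcj] -> 8 lines: aojf bzr hjn tdhcj zxp cwibh jnr epxvs
Hunk 4: at line 3 remove [zxp,cwibh] add [yrb] -> 7 lines: aojf bzr hjn tdhcj yrb jnr epxvs
Hunk 5: at line 1 remove [bzr,hjn,tdhcj] add [zgknr] -> 5 lines: aojf zgknr yrb jnr epxvs
Hunk 6: at line 1 remove [yrb] add [jvdqm] -> 5 lines: aojf zgknr jvdqm jnr epxvs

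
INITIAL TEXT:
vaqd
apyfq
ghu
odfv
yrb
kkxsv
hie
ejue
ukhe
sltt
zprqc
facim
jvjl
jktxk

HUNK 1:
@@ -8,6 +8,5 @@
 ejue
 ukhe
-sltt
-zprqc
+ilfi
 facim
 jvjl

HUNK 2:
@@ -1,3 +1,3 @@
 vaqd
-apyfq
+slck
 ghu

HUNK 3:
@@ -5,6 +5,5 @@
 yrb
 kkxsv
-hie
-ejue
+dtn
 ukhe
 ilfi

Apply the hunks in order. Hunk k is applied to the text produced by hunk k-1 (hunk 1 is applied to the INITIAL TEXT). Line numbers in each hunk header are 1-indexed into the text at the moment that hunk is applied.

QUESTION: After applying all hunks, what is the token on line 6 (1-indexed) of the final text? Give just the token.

Answer: kkxsv

Derivation:
Hunk 1: at line 8 remove [sltt,zprqc] add [ilfi] -> 13 lines: vaqd apyfq ghu odfv yrb kkxsv hie ejue ukhe ilfi facim jvjl jktxk
Hunk 2: at line 1 remove [apyfq] add [slck] -> 13 lines: vaqd slck ghu odfv yrb kkxsv hie ejue ukhe ilfi facim jvjl jktxk
Hunk 3: at line 5 remove [hie,ejue] add [dtn] -> 12 lines: vaqd slck ghu odfv yrb kkxsv dtn ukhe ilfi facim jvjl jktxk
Final line 6: kkxsv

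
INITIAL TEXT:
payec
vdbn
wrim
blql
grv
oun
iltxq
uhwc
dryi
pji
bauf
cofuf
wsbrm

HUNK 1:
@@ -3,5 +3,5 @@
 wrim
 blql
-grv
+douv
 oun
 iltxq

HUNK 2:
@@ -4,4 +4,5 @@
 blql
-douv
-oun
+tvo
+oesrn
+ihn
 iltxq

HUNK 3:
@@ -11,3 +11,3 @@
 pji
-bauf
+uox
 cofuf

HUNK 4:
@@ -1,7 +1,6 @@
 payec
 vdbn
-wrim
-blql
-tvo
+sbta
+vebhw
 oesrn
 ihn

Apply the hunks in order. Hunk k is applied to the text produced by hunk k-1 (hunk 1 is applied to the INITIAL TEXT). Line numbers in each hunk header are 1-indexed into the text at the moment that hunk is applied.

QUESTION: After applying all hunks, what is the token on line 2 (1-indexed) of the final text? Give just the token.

Hunk 1: at line 3 remove [grv] add [douv] -> 13 lines: payec vdbn wrim blql douv oun iltxq uhwc dryi pji bauf cofuf wsbrm
Hunk 2: at line 4 remove [douv,oun] add [tvo,oesrn,ihn] -> 14 lines: payec vdbn wrim blql tvo oesrn ihn iltxq uhwc dryi pji bauf cofuf wsbrm
Hunk 3: at line 11 remove [bauf] add [uox] -> 14 lines: payec vdbn wrim blql tvo oesrn ihn iltxq uhwc dryi pji uox cofuf wsbrm
Hunk 4: at line 1 remove [wrim,blql,tvo] add [sbta,vebhw] -> 13 lines: payec vdbn sbta vebhw oesrn ihn iltxq uhwc dryi pji uox cofuf wsbrm
Final line 2: vdbn

Answer: vdbn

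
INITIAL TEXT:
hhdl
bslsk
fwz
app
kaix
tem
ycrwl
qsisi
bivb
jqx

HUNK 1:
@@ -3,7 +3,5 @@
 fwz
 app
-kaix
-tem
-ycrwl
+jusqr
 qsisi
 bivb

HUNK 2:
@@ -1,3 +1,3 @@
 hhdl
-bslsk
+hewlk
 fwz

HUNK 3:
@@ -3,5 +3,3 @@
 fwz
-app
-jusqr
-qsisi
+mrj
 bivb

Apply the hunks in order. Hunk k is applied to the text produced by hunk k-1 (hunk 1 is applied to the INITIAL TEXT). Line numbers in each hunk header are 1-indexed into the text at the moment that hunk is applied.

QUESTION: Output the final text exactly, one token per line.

Answer: hhdl
hewlk
fwz
mrj
bivb
jqx

Derivation:
Hunk 1: at line 3 remove [kaix,tem,ycrwl] add [jusqr] -> 8 lines: hhdl bslsk fwz app jusqr qsisi bivb jqx
Hunk 2: at line 1 remove [bslsk] add [hewlk] -> 8 lines: hhdl hewlk fwz app jusqr qsisi bivb jqx
Hunk 3: at line 3 remove [app,jusqr,qsisi] add [mrj] -> 6 lines: hhdl hewlk fwz mrj bivb jqx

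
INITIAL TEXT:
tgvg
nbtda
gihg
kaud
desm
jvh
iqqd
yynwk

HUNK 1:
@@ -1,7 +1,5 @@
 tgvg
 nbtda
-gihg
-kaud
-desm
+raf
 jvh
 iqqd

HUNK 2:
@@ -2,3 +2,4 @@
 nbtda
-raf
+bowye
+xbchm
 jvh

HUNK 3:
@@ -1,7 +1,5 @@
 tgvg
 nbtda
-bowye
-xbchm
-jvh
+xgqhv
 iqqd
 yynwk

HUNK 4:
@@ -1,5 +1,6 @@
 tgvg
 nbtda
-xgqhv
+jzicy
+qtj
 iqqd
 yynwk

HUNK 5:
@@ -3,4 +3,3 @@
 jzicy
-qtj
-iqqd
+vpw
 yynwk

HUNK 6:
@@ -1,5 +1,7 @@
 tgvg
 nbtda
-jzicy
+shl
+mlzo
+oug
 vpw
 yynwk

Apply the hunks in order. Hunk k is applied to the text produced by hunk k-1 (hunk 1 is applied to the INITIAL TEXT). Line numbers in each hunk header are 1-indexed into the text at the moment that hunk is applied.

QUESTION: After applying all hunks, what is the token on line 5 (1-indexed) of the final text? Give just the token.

Hunk 1: at line 1 remove [gihg,kaud,desm] add [raf] -> 6 lines: tgvg nbtda raf jvh iqqd yynwk
Hunk 2: at line 2 remove [raf] add [bowye,xbchm] -> 7 lines: tgvg nbtda bowye xbchm jvh iqqd yynwk
Hunk 3: at line 1 remove [bowye,xbchm,jvh] add [xgqhv] -> 5 lines: tgvg nbtda xgqhv iqqd yynwk
Hunk 4: at line 1 remove [xgqhv] add [jzicy,qtj] -> 6 lines: tgvg nbtda jzicy qtj iqqd yynwk
Hunk 5: at line 3 remove [qtj,iqqd] add [vpw] -> 5 lines: tgvg nbtda jzicy vpw yynwk
Hunk 6: at line 1 remove [jzicy] add [shl,mlzo,oug] -> 7 lines: tgvg nbtda shl mlzo oug vpw yynwk
Final line 5: oug

Answer: oug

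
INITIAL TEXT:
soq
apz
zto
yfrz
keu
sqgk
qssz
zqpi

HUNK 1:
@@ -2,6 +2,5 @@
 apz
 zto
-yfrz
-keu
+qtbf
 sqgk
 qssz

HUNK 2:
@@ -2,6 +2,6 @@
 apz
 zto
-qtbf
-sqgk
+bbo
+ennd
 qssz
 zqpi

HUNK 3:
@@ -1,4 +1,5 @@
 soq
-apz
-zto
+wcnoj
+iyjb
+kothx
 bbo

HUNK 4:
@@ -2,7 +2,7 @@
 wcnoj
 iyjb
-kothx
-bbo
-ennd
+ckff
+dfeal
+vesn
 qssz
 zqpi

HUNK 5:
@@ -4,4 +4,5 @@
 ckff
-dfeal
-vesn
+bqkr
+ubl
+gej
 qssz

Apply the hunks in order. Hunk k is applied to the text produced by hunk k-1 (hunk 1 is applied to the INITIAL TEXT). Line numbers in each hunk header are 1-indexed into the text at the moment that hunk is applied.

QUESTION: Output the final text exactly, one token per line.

Answer: soq
wcnoj
iyjb
ckff
bqkr
ubl
gej
qssz
zqpi

Derivation:
Hunk 1: at line 2 remove [yfrz,keu] add [qtbf] -> 7 lines: soq apz zto qtbf sqgk qssz zqpi
Hunk 2: at line 2 remove [qtbf,sqgk] add [bbo,ennd] -> 7 lines: soq apz zto bbo ennd qssz zqpi
Hunk 3: at line 1 remove [apz,zto] add [wcnoj,iyjb,kothx] -> 8 lines: soq wcnoj iyjb kothx bbo ennd qssz zqpi
Hunk 4: at line 2 remove [kothx,bbo,ennd] add [ckff,dfeal,vesn] -> 8 lines: soq wcnoj iyjb ckff dfeal vesn qssz zqpi
Hunk 5: at line 4 remove [dfeal,vesn] add [bqkr,ubl,gej] -> 9 lines: soq wcnoj iyjb ckff bqkr ubl gej qssz zqpi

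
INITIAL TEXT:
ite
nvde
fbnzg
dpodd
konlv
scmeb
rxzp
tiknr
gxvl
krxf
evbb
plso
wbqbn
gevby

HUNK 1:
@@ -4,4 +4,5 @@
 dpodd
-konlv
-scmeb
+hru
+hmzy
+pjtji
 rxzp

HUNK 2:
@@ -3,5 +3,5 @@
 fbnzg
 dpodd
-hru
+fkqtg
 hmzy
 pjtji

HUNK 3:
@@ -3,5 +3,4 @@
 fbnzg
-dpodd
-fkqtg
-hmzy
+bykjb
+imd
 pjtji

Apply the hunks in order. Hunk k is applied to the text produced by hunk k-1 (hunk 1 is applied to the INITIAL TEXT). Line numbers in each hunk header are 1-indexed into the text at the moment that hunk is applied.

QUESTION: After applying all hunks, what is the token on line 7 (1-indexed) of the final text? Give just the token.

Hunk 1: at line 4 remove [konlv,scmeb] add [hru,hmzy,pjtji] -> 15 lines: ite nvde fbnzg dpodd hru hmzy pjtji rxzp tiknr gxvl krxf evbb plso wbqbn gevby
Hunk 2: at line 3 remove [hru] add [fkqtg] -> 15 lines: ite nvde fbnzg dpodd fkqtg hmzy pjtji rxzp tiknr gxvl krxf evbb plso wbqbn gevby
Hunk 3: at line 3 remove [dpodd,fkqtg,hmzy] add [bykjb,imd] -> 14 lines: ite nvde fbnzg bykjb imd pjtji rxzp tiknr gxvl krxf evbb plso wbqbn gevby
Final line 7: rxzp

Answer: rxzp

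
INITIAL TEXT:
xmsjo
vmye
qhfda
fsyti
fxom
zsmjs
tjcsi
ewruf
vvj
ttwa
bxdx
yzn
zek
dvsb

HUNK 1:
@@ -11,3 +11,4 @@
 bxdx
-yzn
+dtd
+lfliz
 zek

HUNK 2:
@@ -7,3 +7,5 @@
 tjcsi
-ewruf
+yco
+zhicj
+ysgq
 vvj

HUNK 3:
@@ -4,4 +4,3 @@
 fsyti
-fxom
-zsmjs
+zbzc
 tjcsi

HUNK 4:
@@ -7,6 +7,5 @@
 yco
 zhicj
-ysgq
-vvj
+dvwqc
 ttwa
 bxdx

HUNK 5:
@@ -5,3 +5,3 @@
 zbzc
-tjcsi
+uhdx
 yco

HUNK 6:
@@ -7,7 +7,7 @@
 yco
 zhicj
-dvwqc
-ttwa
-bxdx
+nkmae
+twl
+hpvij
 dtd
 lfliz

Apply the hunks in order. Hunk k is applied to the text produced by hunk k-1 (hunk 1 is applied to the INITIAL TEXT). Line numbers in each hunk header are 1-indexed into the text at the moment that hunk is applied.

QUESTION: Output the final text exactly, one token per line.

Hunk 1: at line 11 remove [yzn] add [dtd,lfliz] -> 15 lines: xmsjo vmye qhfda fsyti fxom zsmjs tjcsi ewruf vvj ttwa bxdx dtd lfliz zek dvsb
Hunk 2: at line 7 remove [ewruf] add [yco,zhicj,ysgq] -> 17 lines: xmsjo vmye qhfda fsyti fxom zsmjs tjcsi yco zhicj ysgq vvj ttwa bxdx dtd lfliz zek dvsb
Hunk 3: at line 4 remove [fxom,zsmjs] add [zbzc] -> 16 lines: xmsjo vmye qhfda fsyti zbzc tjcsi yco zhicj ysgq vvj ttwa bxdx dtd lfliz zek dvsb
Hunk 4: at line 7 remove [ysgq,vvj] add [dvwqc] -> 15 lines: xmsjo vmye qhfda fsyti zbzc tjcsi yco zhicj dvwqc ttwa bxdx dtd lfliz zek dvsb
Hunk 5: at line 5 remove [tjcsi] add [uhdx] -> 15 lines: xmsjo vmye qhfda fsyti zbzc uhdx yco zhicj dvwqc ttwa bxdx dtd lfliz zek dvsb
Hunk 6: at line 7 remove [dvwqc,ttwa,bxdx] add [nkmae,twl,hpvij] -> 15 lines: xmsjo vmye qhfda fsyti zbzc uhdx yco zhicj nkmae twl hpvij dtd lfliz zek dvsb

Answer: xmsjo
vmye
qhfda
fsyti
zbzc
uhdx
yco
zhicj
nkmae
twl
hpvij
dtd
lfliz
zek
dvsb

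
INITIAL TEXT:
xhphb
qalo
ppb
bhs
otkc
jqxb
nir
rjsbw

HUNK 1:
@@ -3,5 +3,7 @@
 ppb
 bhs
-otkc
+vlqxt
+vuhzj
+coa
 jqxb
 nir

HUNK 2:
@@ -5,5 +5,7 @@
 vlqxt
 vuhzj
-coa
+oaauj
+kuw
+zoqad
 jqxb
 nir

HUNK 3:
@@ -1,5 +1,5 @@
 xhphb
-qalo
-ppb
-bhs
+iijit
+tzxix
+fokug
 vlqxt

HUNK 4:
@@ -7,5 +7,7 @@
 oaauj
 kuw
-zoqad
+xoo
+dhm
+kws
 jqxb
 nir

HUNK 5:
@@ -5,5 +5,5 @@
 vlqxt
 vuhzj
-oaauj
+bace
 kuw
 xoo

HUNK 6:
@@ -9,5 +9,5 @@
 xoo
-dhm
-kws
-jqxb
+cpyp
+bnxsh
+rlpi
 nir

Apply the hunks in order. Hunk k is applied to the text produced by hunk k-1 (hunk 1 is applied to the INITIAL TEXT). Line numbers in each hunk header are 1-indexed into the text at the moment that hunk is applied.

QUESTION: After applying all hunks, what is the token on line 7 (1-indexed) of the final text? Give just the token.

Hunk 1: at line 3 remove [otkc] add [vlqxt,vuhzj,coa] -> 10 lines: xhphb qalo ppb bhs vlqxt vuhzj coa jqxb nir rjsbw
Hunk 2: at line 5 remove [coa] add [oaauj,kuw,zoqad] -> 12 lines: xhphb qalo ppb bhs vlqxt vuhzj oaauj kuw zoqad jqxb nir rjsbw
Hunk 3: at line 1 remove [qalo,ppb,bhs] add [iijit,tzxix,fokug] -> 12 lines: xhphb iijit tzxix fokug vlqxt vuhzj oaauj kuw zoqad jqxb nir rjsbw
Hunk 4: at line 7 remove [zoqad] add [xoo,dhm,kws] -> 14 lines: xhphb iijit tzxix fokug vlqxt vuhzj oaauj kuw xoo dhm kws jqxb nir rjsbw
Hunk 5: at line 5 remove [oaauj] add [bace] -> 14 lines: xhphb iijit tzxix fokug vlqxt vuhzj bace kuw xoo dhm kws jqxb nir rjsbw
Hunk 6: at line 9 remove [dhm,kws,jqxb] add [cpyp,bnxsh,rlpi] -> 14 lines: xhphb iijit tzxix fokug vlqxt vuhzj bace kuw xoo cpyp bnxsh rlpi nir rjsbw
Final line 7: bace

Answer: bace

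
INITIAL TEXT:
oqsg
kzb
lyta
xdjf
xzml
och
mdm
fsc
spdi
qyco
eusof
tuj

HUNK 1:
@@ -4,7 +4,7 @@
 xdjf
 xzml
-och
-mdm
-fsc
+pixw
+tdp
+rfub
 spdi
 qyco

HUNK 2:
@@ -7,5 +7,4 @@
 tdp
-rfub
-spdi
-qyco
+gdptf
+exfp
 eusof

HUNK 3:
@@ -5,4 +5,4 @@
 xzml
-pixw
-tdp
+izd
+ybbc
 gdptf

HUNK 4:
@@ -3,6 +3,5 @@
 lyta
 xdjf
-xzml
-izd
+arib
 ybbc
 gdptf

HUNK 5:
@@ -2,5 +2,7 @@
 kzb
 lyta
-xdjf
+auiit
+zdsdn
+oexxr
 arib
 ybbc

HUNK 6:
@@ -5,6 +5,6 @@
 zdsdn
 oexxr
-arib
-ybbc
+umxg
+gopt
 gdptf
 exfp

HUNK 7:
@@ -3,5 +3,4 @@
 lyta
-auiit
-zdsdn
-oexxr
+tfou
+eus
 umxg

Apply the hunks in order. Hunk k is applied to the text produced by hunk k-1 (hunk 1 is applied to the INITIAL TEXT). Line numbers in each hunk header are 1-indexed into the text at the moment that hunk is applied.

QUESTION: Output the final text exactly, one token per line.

Hunk 1: at line 4 remove [och,mdm,fsc] add [pixw,tdp,rfub] -> 12 lines: oqsg kzb lyta xdjf xzml pixw tdp rfub spdi qyco eusof tuj
Hunk 2: at line 7 remove [rfub,spdi,qyco] add [gdptf,exfp] -> 11 lines: oqsg kzb lyta xdjf xzml pixw tdp gdptf exfp eusof tuj
Hunk 3: at line 5 remove [pixw,tdp] add [izd,ybbc] -> 11 lines: oqsg kzb lyta xdjf xzml izd ybbc gdptf exfp eusof tuj
Hunk 4: at line 3 remove [xzml,izd] add [arib] -> 10 lines: oqsg kzb lyta xdjf arib ybbc gdptf exfp eusof tuj
Hunk 5: at line 2 remove [xdjf] add [auiit,zdsdn,oexxr] -> 12 lines: oqsg kzb lyta auiit zdsdn oexxr arib ybbc gdptf exfp eusof tuj
Hunk 6: at line 5 remove [arib,ybbc] add [umxg,gopt] -> 12 lines: oqsg kzb lyta auiit zdsdn oexxr umxg gopt gdptf exfp eusof tuj
Hunk 7: at line 3 remove [auiit,zdsdn,oexxr] add [tfou,eus] -> 11 lines: oqsg kzb lyta tfou eus umxg gopt gdptf exfp eusof tuj

Answer: oqsg
kzb
lyta
tfou
eus
umxg
gopt
gdptf
exfp
eusof
tuj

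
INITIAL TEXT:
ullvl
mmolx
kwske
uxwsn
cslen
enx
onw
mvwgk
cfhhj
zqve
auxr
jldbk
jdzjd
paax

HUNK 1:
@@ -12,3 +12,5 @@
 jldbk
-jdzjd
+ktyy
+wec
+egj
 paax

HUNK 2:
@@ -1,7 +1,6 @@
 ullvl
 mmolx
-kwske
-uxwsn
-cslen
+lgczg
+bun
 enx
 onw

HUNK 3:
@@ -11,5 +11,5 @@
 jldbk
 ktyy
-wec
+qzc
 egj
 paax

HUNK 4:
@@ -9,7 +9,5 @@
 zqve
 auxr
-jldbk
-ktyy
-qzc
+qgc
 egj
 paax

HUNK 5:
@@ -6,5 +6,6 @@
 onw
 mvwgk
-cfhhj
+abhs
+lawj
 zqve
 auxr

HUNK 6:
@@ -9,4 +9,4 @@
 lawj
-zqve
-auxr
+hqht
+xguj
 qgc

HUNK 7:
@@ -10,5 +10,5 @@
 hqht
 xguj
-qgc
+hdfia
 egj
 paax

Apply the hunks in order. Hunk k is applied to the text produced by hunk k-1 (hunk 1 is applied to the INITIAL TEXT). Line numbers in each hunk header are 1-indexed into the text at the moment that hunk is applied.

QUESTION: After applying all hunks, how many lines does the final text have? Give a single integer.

Hunk 1: at line 12 remove [jdzjd] add [ktyy,wec,egj] -> 16 lines: ullvl mmolx kwske uxwsn cslen enx onw mvwgk cfhhj zqve auxr jldbk ktyy wec egj paax
Hunk 2: at line 1 remove [kwske,uxwsn,cslen] add [lgczg,bun] -> 15 lines: ullvl mmolx lgczg bun enx onw mvwgk cfhhj zqve auxr jldbk ktyy wec egj paax
Hunk 3: at line 11 remove [wec] add [qzc] -> 15 lines: ullvl mmolx lgczg bun enx onw mvwgk cfhhj zqve auxr jldbk ktyy qzc egj paax
Hunk 4: at line 9 remove [jldbk,ktyy,qzc] add [qgc] -> 13 lines: ullvl mmolx lgczg bun enx onw mvwgk cfhhj zqve auxr qgc egj paax
Hunk 5: at line 6 remove [cfhhj] add [abhs,lawj] -> 14 lines: ullvl mmolx lgczg bun enx onw mvwgk abhs lawj zqve auxr qgc egj paax
Hunk 6: at line 9 remove [zqve,auxr] add [hqht,xguj] -> 14 lines: ullvl mmolx lgczg bun enx onw mvwgk abhs lawj hqht xguj qgc egj paax
Hunk 7: at line 10 remove [qgc] add [hdfia] -> 14 lines: ullvl mmolx lgczg bun enx onw mvwgk abhs lawj hqht xguj hdfia egj paax
Final line count: 14

Answer: 14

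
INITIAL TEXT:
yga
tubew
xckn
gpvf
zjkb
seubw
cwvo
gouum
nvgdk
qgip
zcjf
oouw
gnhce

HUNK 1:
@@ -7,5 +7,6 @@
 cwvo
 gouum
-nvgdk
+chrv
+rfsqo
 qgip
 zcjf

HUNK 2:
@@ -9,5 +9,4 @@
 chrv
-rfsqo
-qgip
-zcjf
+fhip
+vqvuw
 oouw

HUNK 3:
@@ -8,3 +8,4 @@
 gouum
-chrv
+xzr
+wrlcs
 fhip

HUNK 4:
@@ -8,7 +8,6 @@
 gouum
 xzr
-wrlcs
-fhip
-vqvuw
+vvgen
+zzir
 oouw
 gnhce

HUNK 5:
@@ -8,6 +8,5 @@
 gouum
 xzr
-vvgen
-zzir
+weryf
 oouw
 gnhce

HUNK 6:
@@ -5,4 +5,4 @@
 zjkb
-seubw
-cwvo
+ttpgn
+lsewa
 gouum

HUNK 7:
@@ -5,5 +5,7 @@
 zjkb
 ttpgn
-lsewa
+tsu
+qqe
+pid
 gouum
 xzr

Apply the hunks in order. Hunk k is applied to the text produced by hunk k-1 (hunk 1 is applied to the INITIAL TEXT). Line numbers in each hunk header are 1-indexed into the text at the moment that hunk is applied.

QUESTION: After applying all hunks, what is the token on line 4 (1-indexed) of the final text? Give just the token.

Answer: gpvf

Derivation:
Hunk 1: at line 7 remove [nvgdk] add [chrv,rfsqo] -> 14 lines: yga tubew xckn gpvf zjkb seubw cwvo gouum chrv rfsqo qgip zcjf oouw gnhce
Hunk 2: at line 9 remove [rfsqo,qgip,zcjf] add [fhip,vqvuw] -> 13 lines: yga tubew xckn gpvf zjkb seubw cwvo gouum chrv fhip vqvuw oouw gnhce
Hunk 3: at line 8 remove [chrv] add [xzr,wrlcs] -> 14 lines: yga tubew xckn gpvf zjkb seubw cwvo gouum xzr wrlcs fhip vqvuw oouw gnhce
Hunk 4: at line 8 remove [wrlcs,fhip,vqvuw] add [vvgen,zzir] -> 13 lines: yga tubew xckn gpvf zjkb seubw cwvo gouum xzr vvgen zzir oouw gnhce
Hunk 5: at line 8 remove [vvgen,zzir] add [weryf] -> 12 lines: yga tubew xckn gpvf zjkb seubw cwvo gouum xzr weryf oouw gnhce
Hunk 6: at line 5 remove [seubw,cwvo] add [ttpgn,lsewa] -> 12 lines: yga tubew xckn gpvf zjkb ttpgn lsewa gouum xzr weryf oouw gnhce
Hunk 7: at line 5 remove [lsewa] add [tsu,qqe,pid] -> 14 lines: yga tubew xckn gpvf zjkb ttpgn tsu qqe pid gouum xzr weryf oouw gnhce
Final line 4: gpvf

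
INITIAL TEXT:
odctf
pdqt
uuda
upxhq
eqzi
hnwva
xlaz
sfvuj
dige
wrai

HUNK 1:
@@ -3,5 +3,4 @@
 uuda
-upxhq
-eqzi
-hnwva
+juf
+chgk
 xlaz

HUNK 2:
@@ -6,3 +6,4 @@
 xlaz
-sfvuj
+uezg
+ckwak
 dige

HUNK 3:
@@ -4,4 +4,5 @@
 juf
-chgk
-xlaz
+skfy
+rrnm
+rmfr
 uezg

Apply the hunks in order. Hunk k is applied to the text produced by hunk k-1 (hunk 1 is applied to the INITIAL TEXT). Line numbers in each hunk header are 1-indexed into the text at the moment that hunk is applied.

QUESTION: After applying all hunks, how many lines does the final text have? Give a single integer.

Answer: 11

Derivation:
Hunk 1: at line 3 remove [upxhq,eqzi,hnwva] add [juf,chgk] -> 9 lines: odctf pdqt uuda juf chgk xlaz sfvuj dige wrai
Hunk 2: at line 6 remove [sfvuj] add [uezg,ckwak] -> 10 lines: odctf pdqt uuda juf chgk xlaz uezg ckwak dige wrai
Hunk 3: at line 4 remove [chgk,xlaz] add [skfy,rrnm,rmfr] -> 11 lines: odctf pdqt uuda juf skfy rrnm rmfr uezg ckwak dige wrai
Final line count: 11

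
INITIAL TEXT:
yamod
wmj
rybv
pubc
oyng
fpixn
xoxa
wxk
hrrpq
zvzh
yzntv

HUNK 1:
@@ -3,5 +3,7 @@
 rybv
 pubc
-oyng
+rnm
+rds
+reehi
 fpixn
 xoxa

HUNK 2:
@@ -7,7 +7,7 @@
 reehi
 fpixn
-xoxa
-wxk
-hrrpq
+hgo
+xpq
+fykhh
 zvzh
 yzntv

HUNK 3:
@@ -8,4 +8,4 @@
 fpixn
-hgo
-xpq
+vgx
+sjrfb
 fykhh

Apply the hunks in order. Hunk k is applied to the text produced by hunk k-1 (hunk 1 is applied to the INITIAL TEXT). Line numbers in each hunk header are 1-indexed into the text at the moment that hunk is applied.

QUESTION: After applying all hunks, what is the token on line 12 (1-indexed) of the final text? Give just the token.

Hunk 1: at line 3 remove [oyng] add [rnm,rds,reehi] -> 13 lines: yamod wmj rybv pubc rnm rds reehi fpixn xoxa wxk hrrpq zvzh yzntv
Hunk 2: at line 7 remove [xoxa,wxk,hrrpq] add [hgo,xpq,fykhh] -> 13 lines: yamod wmj rybv pubc rnm rds reehi fpixn hgo xpq fykhh zvzh yzntv
Hunk 3: at line 8 remove [hgo,xpq] add [vgx,sjrfb] -> 13 lines: yamod wmj rybv pubc rnm rds reehi fpixn vgx sjrfb fykhh zvzh yzntv
Final line 12: zvzh

Answer: zvzh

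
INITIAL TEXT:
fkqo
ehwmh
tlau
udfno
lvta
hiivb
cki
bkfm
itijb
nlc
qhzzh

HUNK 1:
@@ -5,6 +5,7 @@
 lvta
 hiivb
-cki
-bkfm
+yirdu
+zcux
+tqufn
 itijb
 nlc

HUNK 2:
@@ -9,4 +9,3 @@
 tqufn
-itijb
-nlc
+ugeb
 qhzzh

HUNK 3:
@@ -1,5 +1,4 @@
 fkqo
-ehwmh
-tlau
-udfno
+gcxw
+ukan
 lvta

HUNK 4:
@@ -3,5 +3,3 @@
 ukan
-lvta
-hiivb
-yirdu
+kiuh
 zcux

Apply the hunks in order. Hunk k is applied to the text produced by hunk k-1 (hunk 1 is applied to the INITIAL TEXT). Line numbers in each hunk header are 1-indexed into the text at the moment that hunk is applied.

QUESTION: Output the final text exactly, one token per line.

Answer: fkqo
gcxw
ukan
kiuh
zcux
tqufn
ugeb
qhzzh

Derivation:
Hunk 1: at line 5 remove [cki,bkfm] add [yirdu,zcux,tqufn] -> 12 lines: fkqo ehwmh tlau udfno lvta hiivb yirdu zcux tqufn itijb nlc qhzzh
Hunk 2: at line 9 remove [itijb,nlc] add [ugeb] -> 11 lines: fkqo ehwmh tlau udfno lvta hiivb yirdu zcux tqufn ugeb qhzzh
Hunk 3: at line 1 remove [ehwmh,tlau,udfno] add [gcxw,ukan] -> 10 lines: fkqo gcxw ukan lvta hiivb yirdu zcux tqufn ugeb qhzzh
Hunk 4: at line 3 remove [lvta,hiivb,yirdu] add [kiuh] -> 8 lines: fkqo gcxw ukan kiuh zcux tqufn ugeb qhzzh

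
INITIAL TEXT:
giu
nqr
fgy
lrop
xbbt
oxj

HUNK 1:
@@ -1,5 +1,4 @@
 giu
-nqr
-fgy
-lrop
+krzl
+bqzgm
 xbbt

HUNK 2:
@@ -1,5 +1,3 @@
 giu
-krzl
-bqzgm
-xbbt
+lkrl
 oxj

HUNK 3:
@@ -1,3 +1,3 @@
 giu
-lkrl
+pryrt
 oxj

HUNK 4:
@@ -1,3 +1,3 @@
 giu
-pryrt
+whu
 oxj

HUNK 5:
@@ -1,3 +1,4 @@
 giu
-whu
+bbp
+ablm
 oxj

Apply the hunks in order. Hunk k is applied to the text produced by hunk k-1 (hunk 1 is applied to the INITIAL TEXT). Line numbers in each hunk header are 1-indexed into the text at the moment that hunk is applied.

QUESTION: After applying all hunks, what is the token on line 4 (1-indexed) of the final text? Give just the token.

Hunk 1: at line 1 remove [nqr,fgy,lrop] add [krzl,bqzgm] -> 5 lines: giu krzl bqzgm xbbt oxj
Hunk 2: at line 1 remove [krzl,bqzgm,xbbt] add [lkrl] -> 3 lines: giu lkrl oxj
Hunk 3: at line 1 remove [lkrl] add [pryrt] -> 3 lines: giu pryrt oxj
Hunk 4: at line 1 remove [pryrt] add [whu] -> 3 lines: giu whu oxj
Hunk 5: at line 1 remove [whu] add [bbp,ablm] -> 4 lines: giu bbp ablm oxj
Final line 4: oxj

Answer: oxj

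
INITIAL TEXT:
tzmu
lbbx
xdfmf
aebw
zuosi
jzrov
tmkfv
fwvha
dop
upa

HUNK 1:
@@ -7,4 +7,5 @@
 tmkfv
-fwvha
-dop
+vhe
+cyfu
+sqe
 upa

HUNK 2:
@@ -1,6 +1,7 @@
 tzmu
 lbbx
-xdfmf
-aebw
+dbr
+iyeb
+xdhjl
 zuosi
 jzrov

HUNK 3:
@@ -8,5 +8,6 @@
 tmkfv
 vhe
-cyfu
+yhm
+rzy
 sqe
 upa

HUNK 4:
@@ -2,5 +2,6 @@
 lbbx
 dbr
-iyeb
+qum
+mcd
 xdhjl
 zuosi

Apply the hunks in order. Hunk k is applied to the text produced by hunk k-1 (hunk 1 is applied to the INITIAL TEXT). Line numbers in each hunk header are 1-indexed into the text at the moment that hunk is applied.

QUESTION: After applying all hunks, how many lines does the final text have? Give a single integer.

Hunk 1: at line 7 remove [fwvha,dop] add [vhe,cyfu,sqe] -> 11 lines: tzmu lbbx xdfmf aebw zuosi jzrov tmkfv vhe cyfu sqe upa
Hunk 2: at line 1 remove [xdfmf,aebw] add [dbr,iyeb,xdhjl] -> 12 lines: tzmu lbbx dbr iyeb xdhjl zuosi jzrov tmkfv vhe cyfu sqe upa
Hunk 3: at line 8 remove [cyfu] add [yhm,rzy] -> 13 lines: tzmu lbbx dbr iyeb xdhjl zuosi jzrov tmkfv vhe yhm rzy sqe upa
Hunk 4: at line 2 remove [iyeb] add [qum,mcd] -> 14 lines: tzmu lbbx dbr qum mcd xdhjl zuosi jzrov tmkfv vhe yhm rzy sqe upa
Final line count: 14

Answer: 14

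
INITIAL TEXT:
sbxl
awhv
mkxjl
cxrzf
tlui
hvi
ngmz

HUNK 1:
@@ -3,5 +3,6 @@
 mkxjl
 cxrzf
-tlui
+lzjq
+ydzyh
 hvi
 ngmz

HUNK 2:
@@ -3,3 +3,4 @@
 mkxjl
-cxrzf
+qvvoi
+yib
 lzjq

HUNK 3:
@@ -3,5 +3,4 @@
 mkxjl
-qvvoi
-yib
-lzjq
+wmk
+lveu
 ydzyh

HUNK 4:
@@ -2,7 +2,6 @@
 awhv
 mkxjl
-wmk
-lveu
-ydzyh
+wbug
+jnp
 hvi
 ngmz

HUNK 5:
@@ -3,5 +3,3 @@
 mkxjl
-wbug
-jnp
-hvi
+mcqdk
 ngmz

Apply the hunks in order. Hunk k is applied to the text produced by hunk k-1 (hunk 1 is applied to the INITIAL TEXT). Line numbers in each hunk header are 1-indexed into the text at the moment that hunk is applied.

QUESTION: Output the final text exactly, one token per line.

Answer: sbxl
awhv
mkxjl
mcqdk
ngmz

Derivation:
Hunk 1: at line 3 remove [tlui] add [lzjq,ydzyh] -> 8 lines: sbxl awhv mkxjl cxrzf lzjq ydzyh hvi ngmz
Hunk 2: at line 3 remove [cxrzf] add [qvvoi,yib] -> 9 lines: sbxl awhv mkxjl qvvoi yib lzjq ydzyh hvi ngmz
Hunk 3: at line 3 remove [qvvoi,yib,lzjq] add [wmk,lveu] -> 8 lines: sbxl awhv mkxjl wmk lveu ydzyh hvi ngmz
Hunk 4: at line 2 remove [wmk,lveu,ydzyh] add [wbug,jnp] -> 7 lines: sbxl awhv mkxjl wbug jnp hvi ngmz
Hunk 5: at line 3 remove [wbug,jnp,hvi] add [mcqdk] -> 5 lines: sbxl awhv mkxjl mcqdk ngmz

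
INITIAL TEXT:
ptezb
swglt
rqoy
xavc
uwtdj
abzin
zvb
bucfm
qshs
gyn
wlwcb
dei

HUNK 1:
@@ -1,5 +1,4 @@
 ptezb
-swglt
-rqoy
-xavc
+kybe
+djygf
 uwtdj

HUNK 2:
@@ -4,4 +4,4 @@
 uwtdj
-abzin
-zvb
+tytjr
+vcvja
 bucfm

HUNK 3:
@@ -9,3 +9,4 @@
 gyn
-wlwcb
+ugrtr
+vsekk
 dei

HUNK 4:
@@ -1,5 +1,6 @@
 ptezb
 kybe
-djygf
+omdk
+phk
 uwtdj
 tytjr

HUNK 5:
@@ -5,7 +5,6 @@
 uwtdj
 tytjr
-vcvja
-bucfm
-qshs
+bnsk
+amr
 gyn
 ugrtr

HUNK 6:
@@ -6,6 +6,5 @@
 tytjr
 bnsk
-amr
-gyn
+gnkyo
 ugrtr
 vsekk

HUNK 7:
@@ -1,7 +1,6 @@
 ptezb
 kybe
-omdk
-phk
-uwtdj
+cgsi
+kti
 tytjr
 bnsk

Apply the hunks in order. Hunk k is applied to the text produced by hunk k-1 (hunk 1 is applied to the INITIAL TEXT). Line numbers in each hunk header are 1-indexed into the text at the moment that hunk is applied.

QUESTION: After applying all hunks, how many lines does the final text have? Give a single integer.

Answer: 10

Derivation:
Hunk 1: at line 1 remove [swglt,rqoy,xavc] add [kybe,djygf] -> 11 lines: ptezb kybe djygf uwtdj abzin zvb bucfm qshs gyn wlwcb dei
Hunk 2: at line 4 remove [abzin,zvb] add [tytjr,vcvja] -> 11 lines: ptezb kybe djygf uwtdj tytjr vcvja bucfm qshs gyn wlwcb dei
Hunk 3: at line 9 remove [wlwcb] add [ugrtr,vsekk] -> 12 lines: ptezb kybe djygf uwtdj tytjr vcvja bucfm qshs gyn ugrtr vsekk dei
Hunk 4: at line 1 remove [djygf] add [omdk,phk] -> 13 lines: ptezb kybe omdk phk uwtdj tytjr vcvja bucfm qshs gyn ugrtr vsekk dei
Hunk 5: at line 5 remove [vcvja,bucfm,qshs] add [bnsk,amr] -> 12 lines: ptezb kybe omdk phk uwtdj tytjr bnsk amr gyn ugrtr vsekk dei
Hunk 6: at line 6 remove [amr,gyn] add [gnkyo] -> 11 lines: ptezb kybe omdk phk uwtdj tytjr bnsk gnkyo ugrtr vsekk dei
Hunk 7: at line 1 remove [omdk,phk,uwtdj] add [cgsi,kti] -> 10 lines: ptezb kybe cgsi kti tytjr bnsk gnkyo ugrtr vsekk dei
Final line count: 10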